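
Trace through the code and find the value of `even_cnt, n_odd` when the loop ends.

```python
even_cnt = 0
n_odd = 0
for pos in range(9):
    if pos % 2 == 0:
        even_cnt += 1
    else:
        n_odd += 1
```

Let's trace through this code step by step.

Initialize: even_cnt = 0
Initialize: n_odd = 0
Entering loop: for pos in range(9):
After iteration 1: pos = 0, even_cnt = 1, n_odd = 0
After iteration 2: pos = 1, even_cnt = 1, n_odd = 1
After iteration 3: pos = 2, even_cnt = 2, n_odd = 1
After iteration 4: pos = 3, even_cnt = 2, n_odd = 2
After iteration 5: pos = 4, even_cnt = 3, n_odd = 2
After iteration 6: pos = 5, even_cnt = 3, n_odd = 3
After iteration 7: pos = 6, even_cnt = 4, n_odd = 3
After iteration 8: pos = 7, even_cnt = 4, n_odd = 4
After iteration 9: pos = 8, even_cnt = 5, n_odd = 4
Loop ends.

Final answer: 5, 4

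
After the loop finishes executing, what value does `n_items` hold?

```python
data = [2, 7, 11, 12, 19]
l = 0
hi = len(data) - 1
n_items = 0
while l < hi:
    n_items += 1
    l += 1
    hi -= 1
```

Let's trace through this code step by step.

Initialize: data = [2, 7, 11, 12, 19]
Initialize: l = 0
Initialize: hi = 4
Initialize: n_items = 0
Entering loop: while l < hi:
After iteration 1: l = 1, hi = 3, n_items = 1
After iteration 2: l = 2, hi = 2, n_items = 2
Loop ends.

Final answer: 2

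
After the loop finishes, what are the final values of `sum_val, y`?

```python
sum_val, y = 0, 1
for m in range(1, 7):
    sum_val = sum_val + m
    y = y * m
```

Let's trace through this code step by step.

Initialize: sum_val = 0
Initialize: y = 1
Entering loop: for m in range(1, 7):
After iteration 1: m = 1, sum_val = 1, y = 1
After iteration 2: m = 2, sum_val = 3, y = 2
After iteration 3: m = 3, sum_val = 6, y = 6
After iteration 4: m = 4, sum_val = 10, y = 24
After iteration 5: m = 5, sum_val = 15, y = 120
After iteration 6: m = 6, sum_val = 21, y = 720
Loop ends.

Final answer: 21, 720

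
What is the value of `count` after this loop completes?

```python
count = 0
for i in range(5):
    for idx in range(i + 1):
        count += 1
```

Let's trace through this code step by step.

Initialize: count = 0
Entering loop: for i in range(5):
After iteration 1: i = 0, count = 1, idx = 0
After iteration 2: i = 1, count = 3, idx = 1
After iteration 3: i = 2, count = 6, idx = 2
After iteration 4: i = 3, count = 10, idx = 3
After iteration 5: i = 4, count = 15, idx = 4
Loop ends.

Final answer: 15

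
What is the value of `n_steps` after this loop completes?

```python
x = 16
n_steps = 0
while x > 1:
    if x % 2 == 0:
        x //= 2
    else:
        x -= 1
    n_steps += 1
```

Let's trace through this code step by step.

Initialize: x = 16
Initialize: n_steps = 0
Entering loop: while x > 1:
After iteration 1: x = 8, n_steps = 1
After iteration 2: x = 4, n_steps = 2
After iteration 3: x = 2, n_steps = 3
After iteration 4: x = 1, n_steps = 4
Loop ends.

Final answer: 4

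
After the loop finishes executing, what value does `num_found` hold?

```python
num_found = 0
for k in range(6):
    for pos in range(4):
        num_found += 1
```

Let's trace through this code step by step.

Initialize: num_found = 0
Entering loop: for k in range(6):
After iteration 1: k = 0, num_found = 4
After iteration 2: k = 1, num_found = 8
After iteration 3: k = 2, num_found = 12
After iteration 4: k = 3, num_found = 16
After iteration 5: k = 4, num_found = 20
After iteration 6: k = 5, num_found = 24
Loop ends.

Final answer: 24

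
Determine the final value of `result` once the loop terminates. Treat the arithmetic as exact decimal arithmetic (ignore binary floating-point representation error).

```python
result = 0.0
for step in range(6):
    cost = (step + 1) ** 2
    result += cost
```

Let's trace through this code step by step.

Initialize: result = 0.0
Entering loop: for step in range(6):
After iteration 1: step = 0, result = 1.0, cost = 1
After iteration 2: step = 1, result = 5.0, cost = 4
After iteration 3: step = 2, result = 14.0, cost = 9
After iteration 4: step = 3, result = 30.0, cost = 16
After iteration 5: step = 4, result = 55.0, cost = 25
After iteration 6: step = 5, result = 91.0, cost = 36
Loop ends.

Final answer: 91.0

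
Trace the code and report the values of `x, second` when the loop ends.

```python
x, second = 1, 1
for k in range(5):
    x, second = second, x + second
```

Let's trace through this code step by step.

Initialize: x = 1
Initialize: second = 1
Entering loop: for k in range(5):
After iteration 1: k = 0, x = 1, second = 2
After iteration 2: k = 1, x = 2, second = 3
After iteration 3: k = 2, x = 3, second = 5
After iteration 4: k = 3, x = 5, second = 8
After iteration 5: k = 4, x = 8, second = 13
Loop ends.

Final answer: 8, 13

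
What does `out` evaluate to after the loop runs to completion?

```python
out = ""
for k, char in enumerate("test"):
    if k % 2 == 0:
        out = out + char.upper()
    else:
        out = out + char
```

Let's trace through this code step by step.

Initialize: out = ''
Entering loop: for k, char in enumerate("test"):
After iteration 1: k = 0, char = 't', out = 'T'
After iteration 2: k = 1, char = 'e', out = 'Te'
After iteration 3: k = 2, char = 's', out = 'TeS'
After iteration 4: k = 3, char = 't', out = 'TeSt'
Loop ends.

Final answer: 'TeSt'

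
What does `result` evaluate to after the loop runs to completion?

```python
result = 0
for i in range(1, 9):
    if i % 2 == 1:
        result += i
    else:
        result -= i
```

Let's trace through this code step by step.

Initialize: result = 0
Entering loop: for i in range(1, 9):
After iteration 1: i = 1, result = 1
After iteration 2: i = 2, result = -1
After iteration 3: i = 3, result = 2
After iteration 4: i = 4, result = -2
After iteration 5: i = 5, result = 3
After iteration 6: i = 6, result = -3
After iteration 7: i = 7, result = 4
After iteration 8: i = 8, result = -4
Loop ends.

Final answer: -4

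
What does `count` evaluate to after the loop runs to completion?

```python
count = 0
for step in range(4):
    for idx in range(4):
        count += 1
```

Let's trace through this code step by step.

Initialize: count = 0
Entering loop: for step in range(4):
After iteration 1: step = 0, count = 4
After iteration 2: step = 1, count = 8
After iteration 3: step = 2, count = 12
After iteration 4: step = 3, count = 16
Loop ends.

Final answer: 16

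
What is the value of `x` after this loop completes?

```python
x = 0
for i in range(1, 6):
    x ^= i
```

Let's trace through this code step by step.

Initialize: x = 0
Entering loop: for i in range(1, 6):
After iteration 1: i = 1, x = 1
After iteration 2: i = 2, x = 3
After iteration 3: i = 3, x = 0
After iteration 4: i = 4, x = 4
After iteration 5: i = 5, x = 1
Loop ends.

Final answer: 1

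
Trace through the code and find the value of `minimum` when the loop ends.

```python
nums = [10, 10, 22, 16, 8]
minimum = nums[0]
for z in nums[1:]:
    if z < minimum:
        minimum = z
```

Let's trace through this code step by step.

Initialize: nums = [10, 10, 22, 16, 8]
Initialize: minimum = 10
Entering loop: for z in nums[1:]:
After iteration 1: z = 10, minimum = 10
After iteration 2: z = 22, minimum = 10
After iteration 3: z = 16, minimum = 10
After iteration 4: z = 8, minimum = 8
Loop ends.

Final answer: 8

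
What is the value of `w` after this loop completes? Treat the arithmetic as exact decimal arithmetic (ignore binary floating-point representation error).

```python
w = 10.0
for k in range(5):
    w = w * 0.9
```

Let's trace through this code step by step.

Initialize: w = 10.0
Entering loop: for k in range(5):
After iteration 1: k = 0, w = 9.0
After iteration 2: k = 1, w = 8.1
After iteration 3: k = 2, w = 7.29
After iteration 4: k = 3, w = 6.561
After iteration 5: k = 4, w = 5.9049
Loop ends.

Final answer: 5.9049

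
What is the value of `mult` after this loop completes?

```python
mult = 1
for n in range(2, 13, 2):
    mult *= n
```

Let's trace through this code step by step.

Initialize: mult = 1
Entering loop: for n in range(2, 13, 2):
After iteration 1: n = 2, mult = 2
After iteration 2: n = 4, mult = 8
After iteration 3: n = 6, mult = 48
After iteration 4: n = 8, mult = 384
After iteration 5: n = 10, mult = 3840
After iteration 6: n = 12, mult = 46080
Loop ends.

Final answer: 46080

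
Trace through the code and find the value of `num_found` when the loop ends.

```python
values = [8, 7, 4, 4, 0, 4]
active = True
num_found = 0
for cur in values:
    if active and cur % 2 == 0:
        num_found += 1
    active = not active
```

Let's trace through this code step by step.

Initialize: values = [8, 7, 4, 4, 0, 4]
Initialize: active = True
Initialize: num_found = 0
Entering loop: for cur in values:
After iteration 1: cur = 8, active = False, num_found = 1
After iteration 2: cur = 7, active = True, num_found = 1
After iteration 3: cur = 4, active = False, num_found = 2
After iteration 4: cur = 4, active = True, num_found = 2
After iteration 5: cur = 0, active = False, num_found = 3
After iteration 6: cur = 4, active = True, num_found = 3
Loop ends.

Final answer: 3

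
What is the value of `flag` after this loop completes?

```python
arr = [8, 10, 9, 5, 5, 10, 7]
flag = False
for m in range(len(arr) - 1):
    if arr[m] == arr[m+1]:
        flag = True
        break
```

Let's trace through this code step by step.

Initialize: arr = [8, 10, 9, 5, 5, 10, 7]
Initialize: flag = False
Entering loop: for m in range(len(arr) - 1):
After iteration 1: m = 0, flag = False
After iteration 2: m = 1, flag = False
After iteration 3: m = 2, flag = False
After iteration 4: m = 3, flag = True
Loop ends.

Final answer: True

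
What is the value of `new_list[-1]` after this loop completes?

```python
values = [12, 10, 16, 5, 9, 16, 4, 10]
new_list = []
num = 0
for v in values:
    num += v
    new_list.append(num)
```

Let's trace through this code step by step.

Initialize: values = [12, 10, 16, 5, 9, 16, 4, 10]
Initialize: new_list = []
Initialize: num = 0
Entering loop: for v in values:
After iteration 1: v = 12, new_list = [12], num = 12
After iteration 2: v = 10, new_list = [12, 22], num = 22
After iteration 3: v = 16, new_list = [12, 22, 38], num = 38
After iteration 4: v = 5, new_list = [12, 22, 38, 43], num = 43
After iteration 5: v = 9, new_list = [12, 22, 38, 43, 52], num = 52
After iteration 6: v = 16, new_list = [12, 22, 38, 43, 52, 68], num = 68
After iteration 7: v = 4, new_list = [12, 22, 38, 43, 52, 68, 72], num = 72
After iteration 8: v = 10, new_list = [12, 22, 38, 43, 52, 68, 72, 82], num = 82
Loop ends.
new_list[-1] = 82

Final answer: 82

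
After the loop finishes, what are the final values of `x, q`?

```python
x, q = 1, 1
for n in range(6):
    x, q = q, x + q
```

Let's trace through this code step by step.

Initialize: x = 1
Initialize: q = 1
Entering loop: for n in range(6):
After iteration 1: n = 0, x = 1, q = 2
After iteration 2: n = 1, x = 2, q = 3
After iteration 3: n = 2, x = 3, q = 5
After iteration 4: n = 3, x = 5, q = 8
After iteration 5: n = 4, x = 8, q = 13
After iteration 6: n = 5, x = 13, q = 21
Loop ends.

Final answer: 13, 21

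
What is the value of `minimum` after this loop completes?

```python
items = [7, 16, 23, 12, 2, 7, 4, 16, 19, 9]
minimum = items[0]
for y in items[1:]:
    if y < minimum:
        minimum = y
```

Let's trace through this code step by step.

Initialize: items = [7, 16, 23, 12, 2, 7, 4, 16, 19, 9]
Initialize: minimum = 7
Entering loop: for y in items[1:]:
After iteration 1: y = 16, minimum = 7
After iteration 2: y = 23, minimum = 7
After iteration 3: y = 12, minimum = 7
After iteration 4: y = 2, minimum = 2
After iteration 5: y = 7, minimum = 2
After iteration 6: y = 4, minimum = 2
After iteration 7: y = 16, minimum = 2
After iteration 8: y = 19, minimum = 2
After iteration 9: y = 9, minimum = 2
Loop ends.

Final answer: 2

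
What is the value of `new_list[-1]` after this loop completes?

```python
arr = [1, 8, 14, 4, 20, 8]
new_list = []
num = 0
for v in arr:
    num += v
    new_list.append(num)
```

Let's trace through this code step by step.

Initialize: arr = [1, 8, 14, 4, 20, 8]
Initialize: new_list = []
Initialize: num = 0
Entering loop: for v in arr:
After iteration 1: v = 1, new_list = [1], num = 1
After iteration 2: v = 8, new_list = [1, 9], num = 9
After iteration 3: v = 14, new_list = [1, 9, 23], num = 23
After iteration 4: v = 4, new_list = [1, 9, 23, 27], num = 27
After iteration 5: v = 20, new_list = [1, 9, 23, 27, 47], num = 47
After iteration 6: v = 8, new_list = [1, 9, 23, 27, 47, 55], num = 55
Loop ends.
new_list[-1] = 55

Final answer: 55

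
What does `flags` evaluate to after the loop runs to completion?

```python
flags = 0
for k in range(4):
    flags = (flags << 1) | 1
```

Let's trace through this code step by step.

Initialize: flags = 0
Entering loop: for k in range(4):
After iteration 1: k = 0, flags = 1
After iteration 2: k = 1, flags = 3
After iteration 3: k = 2, flags = 7
After iteration 4: k = 3, flags = 15
Loop ends.

Final answer: 15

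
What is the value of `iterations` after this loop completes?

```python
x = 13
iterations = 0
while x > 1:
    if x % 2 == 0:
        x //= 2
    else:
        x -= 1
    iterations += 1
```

Let's trace through this code step by step.

Initialize: x = 13
Initialize: iterations = 0
Entering loop: while x > 1:
After iteration 1: x = 12, iterations = 1
After iteration 2: x = 6, iterations = 2
After iteration 3: x = 3, iterations = 3
After iteration 4: x = 2, iterations = 4
After iteration 5: x = 1, iterations = 5
Loop ends.

Final answer: 5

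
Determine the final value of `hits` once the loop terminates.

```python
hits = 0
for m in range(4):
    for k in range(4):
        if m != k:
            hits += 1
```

Let's trace through this code step by step.

Initialize: hits = 0
Entering loop: for m in range(4):
After iteration 1: m = 0, hits = 3
After iteration 2: m = 1, hits = 6
After iteration 3: m = 2, hits = 9
After iteration 4: m = 3, hits = 12
Loop ends.

Final answer: 12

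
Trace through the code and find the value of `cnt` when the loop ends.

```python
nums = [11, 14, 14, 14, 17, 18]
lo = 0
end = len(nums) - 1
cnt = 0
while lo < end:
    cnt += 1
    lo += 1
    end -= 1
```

Let's trace through this code step by step.

Initialize: nums = [11, 14, 14, 14, 17, 18]
Initialize: lo = 0
Initialize: end = 5
Initialize: cnt = 0
Entering loop: while lo < end:
After iteration 1: lo = 1, end = 4, cnt = 1
After iteration 2: lo = 2, end = 3, cnt = 2
After iteration 3: lo = 3, end = 2, cnt = 3
Loop ends.

Final answer: 3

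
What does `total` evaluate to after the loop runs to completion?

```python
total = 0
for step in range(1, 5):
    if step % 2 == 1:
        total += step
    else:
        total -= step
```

Let's trace through this code step by step.

Initialize: total = 0
Entering loop: for step in range(1, 5):
After iteration 1: step = 1, total = 1
After iteration 2: step = 2, total = -1
After iteration 3: step = 3, total = 2
After iteration 4: step = 4, total = -2
Loop ends.

Final answer: -2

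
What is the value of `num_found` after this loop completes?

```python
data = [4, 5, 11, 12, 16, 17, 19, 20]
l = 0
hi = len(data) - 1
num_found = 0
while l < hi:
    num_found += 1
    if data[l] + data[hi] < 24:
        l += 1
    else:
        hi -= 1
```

Let's trace through this code step by step.

Initialize: data = [4, 5, 11, 12, 16, 17, 19, 20]
Initialize: l = 0
Initialize: hi = 7
Initialize: num_found = 0
Entering loop: while l < hi:
After iteration 1: l = 0, hi = 6, num_found = 1
After iteration 2: l = 1, hi = 6, num_found = 2
After iteration 3: l = 1, hi = 5, num_found = 3
After iteration 4: l = 2, hi = 5, num_found = 4
After iteration 5: l = 2, hi = 4, num_found = 5
After iteration 6: l = 2, hi = 3, num_found = 6
After iteration 7: l = 3, hi = 3, num_found = 7
Loop ends.

Final answer: 7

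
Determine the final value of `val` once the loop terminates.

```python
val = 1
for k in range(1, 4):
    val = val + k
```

Let's trace through this code step by step.

Initialize: val = 1
Entering loop: for k in range(1, 4):
After iteration 1: k = 1, val = 2
After iteration 2: k = 2, val = 4
After iteration 3: k = 3, val = 7
Loop ends.

Final answer: 7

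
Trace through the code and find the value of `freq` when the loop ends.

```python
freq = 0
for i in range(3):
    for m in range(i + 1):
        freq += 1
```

Let's trace through this code step by step.

Initialize: freq = 0
Entering loop: for i in range(3):
After iteration 1: i = 0, freq = 1, m = 0
After iteration 2: i = 1, freq = 3, m = 1
After iteration 3: i = 2, freq = 6, m = 2
Loop ends.

Final answer: 6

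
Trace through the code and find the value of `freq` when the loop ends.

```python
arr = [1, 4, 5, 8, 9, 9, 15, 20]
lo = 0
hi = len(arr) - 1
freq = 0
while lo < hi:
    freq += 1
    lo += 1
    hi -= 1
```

Let's trace through this code step by step.

Initialize: arr = [1, 4, 5, 8, 9, 9, 15, 20]
Initialize: lo = 0
Initialize: hi = 7
Initialize: freq = 0
Entering loop: while lo < hi:
After iteration 1: lo = 1, hi = 6, freq = 1
After iteration 2: lo = 2, hi = 5, freq = 2
After iteration 3: lo = 3, hi = 4, freq = 3
After iteration 4: lo = 4, hi = 3, freq = 4
Loop ends.

Final answer: 4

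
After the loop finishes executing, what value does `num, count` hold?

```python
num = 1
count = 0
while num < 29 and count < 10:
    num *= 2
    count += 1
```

Let's trace through this code step by step.

Initialize: num = 1
Initialize: count = 0
Entering loop: while num < 29 and count < 10:
After iteration 1: num = 2, count = 1
After iteration 2: num = 4, count = 2
After iteration 3: num = 8, count = 3
After iteration 4: num = 16, count = 4
After iteration 5: num = 32, count = 5
Loop ends.

Final answer: 32, 5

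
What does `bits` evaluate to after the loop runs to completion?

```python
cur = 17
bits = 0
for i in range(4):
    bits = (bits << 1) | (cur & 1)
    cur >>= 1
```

Let's trace through this code step by step.

Initialize: cur = 17
Initialize: bits = 0
Entering loop: for i in range(4):
After iteration 1: i = 0, cur = 8, bits = 1
After iteration 2: i = 1, cur = 4, bits = 2
After iteration 3: i = 2, cur = 2, bits = 4
After iteration 4: i = 3, cur = 1, bits = 8
Loop ends.

Final answer: 8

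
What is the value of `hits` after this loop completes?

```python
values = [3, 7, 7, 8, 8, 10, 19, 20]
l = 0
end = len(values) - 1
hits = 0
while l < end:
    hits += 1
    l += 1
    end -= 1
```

Let's trace through this code step by step.

Initialize: values = [3, 7, 7, 8, 8, 10, 19, 20]
Initialize: l = 0
Initialize: end = 7
Initialize: hits = 0
Entering loop: while l < end:
After iteration 1: l = 1, end = 6, hits = 1
After iteration 2: l = 2, end = 5, hits = 2
After iteration 3: l = 3, end = 4, hits = 3
After iteration 4: l = 4, end = 3, hits = 4
Loop ends.

Final answer: 4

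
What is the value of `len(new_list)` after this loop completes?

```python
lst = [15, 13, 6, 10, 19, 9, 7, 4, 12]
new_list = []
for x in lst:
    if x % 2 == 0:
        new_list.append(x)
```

Let's trace through this code step by step.

Initialize: lst = [15, 13, 6, 10, 19, 9, 7, 4, 12]
Initialize: new_list = []
Entering loop: for x in lst:
After iteration 1: x = 15, new_list = []
After iteration 2: x = 13, new_list = []
After iteration 3: x = 6, new_list = [6]
After iteration 4: x = 10, new_list = [6, 10]
After iteration 5: x = 19, new_list = [6, 10]
After iteration 6: x = 9, new_list = [6, 10]
After iteration 7: x = 7, new_list = [6, 10]
After iteration 8: x = 4, new_list = [6, 10, 4]
After iteration 9: x = 12, new_list = [6, 10, 4, 12]
Loop ends.
len(new_list) = 4

Final answer: 4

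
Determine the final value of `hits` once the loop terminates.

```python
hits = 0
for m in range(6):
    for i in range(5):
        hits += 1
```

Let's trace through this code step by step.

Initialize: hits = 0
Entering loop: for m in range(6):
After iteration 1: m = 0, hits = 5
After iteration 2: m = 1, hits = 10
After iteration 3: m = 2, hits = 15
After iteration 4: m = 3, hits = 20
After iteration 5: m = 4, hits = 25
After iteration 6: m = 5, hits = 30
Loop ends.

Final answer: 30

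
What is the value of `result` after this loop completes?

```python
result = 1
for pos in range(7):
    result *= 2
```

Let's trace through this code step by step.

Initialize: result = 1
Entering loop: for pos in range(7):
After iteration 1: pos = 0, result = 2
After iteration 2: pos = 1, result = 4
After iteration 3: pos = 2, result = 8
After iteration 4: pos = 3, result = 16
After iteration 5: pos = 4, result = 32
After iteration 6: pos = 5, result = 64
After iteration 7: pos = 6, result = 128
Loop ends.

Final answer: 128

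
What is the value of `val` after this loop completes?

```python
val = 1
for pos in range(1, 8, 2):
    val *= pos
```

Let's trace through this code step by step.

Initialize: val = 1
Entering loop: for pos in range(1, 8, 2):
After iteration 1: pos = 1, val = 1
After iteration 2: pos = 3, val = 3
After iteration 3: pos = 5, val = 15
After iteration 4: pos = 7, val = 105
Loop ends.

Final answer: 105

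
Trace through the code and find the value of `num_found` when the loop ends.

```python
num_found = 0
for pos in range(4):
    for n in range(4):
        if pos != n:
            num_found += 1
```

Let's trace through this code step by step.

Initialize: num_found = 0
Entering loop: for pos in range(4):
After iteration 1: pos = 0, num_found = 3
After iteration 2: pos = 1, num_found = 6
After iteration 3: pos = 2, num_found = 9
After iteration 4: pos = 3, num_found = 12
Loop ends.

Final answer: 12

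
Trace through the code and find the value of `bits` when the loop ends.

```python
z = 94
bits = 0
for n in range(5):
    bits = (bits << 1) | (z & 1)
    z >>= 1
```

Let's trace through this code step by step.

Initialize: z = 94
Initialize: bits = 0
Entering loop: for n in range(5):
After iteration 1: n = 0, z = 47, bits = 0
After iteration 2: n = 1, z = 23, bits = 1
After iteration 3: n = 2, z = 11, bits = 3
After iteration 4: n = 3, z = 5, bits = 7
After iteration 5: n = 4, z = 2, bits = 15
Loop ends.

Final answer: 15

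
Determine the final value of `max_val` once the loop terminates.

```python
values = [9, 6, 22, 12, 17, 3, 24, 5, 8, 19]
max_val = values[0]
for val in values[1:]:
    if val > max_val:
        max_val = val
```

Let's trace through this code step by step.

Initialize: values = [9, 6, 22, 12, 17, 3, 24, 5, 8, 19]
Initialize: max_val = 9
Entering loop: for val in values[1:]:
After iteration 1: val = 6, max_val = 9
After iteration 2: val = 22, max_val = 22
After iteration 3: val = 12, max_val = 22
After iteration 4: val = 17, max_val = 22
After iteration 5: val = 3, max_val = 22
After iteration 6: val = 24, max_val = 24
After iteration 7: val = 5, max_val = 24
After iteration 8: val = 8, max_val = 24
After iteration 9: val = 19, max_val = 24
Loop ends.

Final answer: 24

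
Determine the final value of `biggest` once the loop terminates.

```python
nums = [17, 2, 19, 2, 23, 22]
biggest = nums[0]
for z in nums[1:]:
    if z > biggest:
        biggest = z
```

Let's trace through this code step by step.

Initialize: nums = [17, 2, 19, 2, 23, 22]
Initialize: biggest = 17
Entering loop: for z in nums[1:]:
After iteration 1: z = 2, biggest = 17
After iteration 2: z = 19, biggest = 19
After iteration 3: z = 2, biggest = 19
After iteration 4: z = 23, biggest = 23
After iteration 5: z = 22, biggest = 23
Loop ends.

Final answer: 23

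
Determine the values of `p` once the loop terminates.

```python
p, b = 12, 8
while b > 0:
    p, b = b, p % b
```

Let's trace through this code step by step.

Initialize: p = 12
Initialize: b = 8
Entering loop: while b > 0:
After iteration 1: p = 8, b = 4
After iteration 2: p = 4, b = 0
Loop ends.

Final answer: 4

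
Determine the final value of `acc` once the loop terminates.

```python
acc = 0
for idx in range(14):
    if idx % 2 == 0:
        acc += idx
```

Let's trace through this code step by step.

Initialize: acc = 0
Entering loop: for idx in range(14):
After iteration 1: idx = 0, acc = 0
After iteration 2: idx = 1, acc = 0
After iteration 3: idx = 2, acc = 2
After iteration 4: idx = 3, acc = 2
After iteration 5: idx = 4, acc = 6
After iteration 6: idx = 5, acc = 6
After iteration 7: idx = 6, acc = 12
After iteration 8: idx = 7, acc = 12
After iteration 9: idx = 8, acc = 20
After iteration 10: idx = 9, acc = 20
After iteration 11: idx = 10, acc = 30
After iteration 12: idx = 11, acc = 30
After iteration 13: idx = 12, acc = 42
After iteration 14: idx = 13, acc = 42
Loop ends.

Final answer: 42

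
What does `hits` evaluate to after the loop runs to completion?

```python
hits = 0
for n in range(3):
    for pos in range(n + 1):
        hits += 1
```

Let's trace through this code step by step.

Initialize: hits = 0
Entering loop: for n in range(3):
After iteration 1: n = 0, hits = 1, pos = 0
After iteration 2: n = 1, hits = 3, pos = 1
After iteration 3: n = 2, hits = 6, pos = 2
Loop ends.

Final answer: 6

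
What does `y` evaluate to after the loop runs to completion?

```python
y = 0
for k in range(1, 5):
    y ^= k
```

Let's trace through this code step by step.

Initialize: y = 0
Entering loop: for k in range(1, 5):
After iteration 1: k = 1, y = 1
After iteration 2: k = 2, y = 3
After iteration 3: k = 3, y = 0
After iteration 4: k = 4, y = 4
Loop ends.

Final answer: 4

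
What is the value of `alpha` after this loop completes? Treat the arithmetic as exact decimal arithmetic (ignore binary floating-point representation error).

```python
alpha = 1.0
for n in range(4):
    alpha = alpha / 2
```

Let's trace through this code step by step.

Initialize: alpha = 1.0
Entering loop: for n in range(4):
After iteration 1: n = 0, alpha = 0.5
After iteration 2: n = 1, alpha = 0.25
After iteration 3: n = 2, alpha = 0.125
After iteration 4: n = 3, alpha = 0.0625
Loop ends.

Final answer: 0.0625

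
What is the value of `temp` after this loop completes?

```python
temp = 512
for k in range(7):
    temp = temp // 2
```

Let's trace through this code step by step.

Initialize: temp = 512
Entering loop: for k in range(7):
After iteration 1: k = 0, temp = 256
After iteration 2: k = 1, temp = 128
After iteration 3: k = 2, temp = 64
After iteration 4: k = 3, temp = 32
After iteration 5: k = 4, temp = 16
After iteration 6: k = 5, temp = 8
After iteration 7: k = 6, temp = 4
Loop ends.

Final answer: 4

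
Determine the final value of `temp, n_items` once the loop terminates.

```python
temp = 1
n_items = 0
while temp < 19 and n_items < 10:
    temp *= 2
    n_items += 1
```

Let's trace through this code step by step.

Initialize: temp = 1
Initialize: n_items = 0
Entering loop: while temp < 19 and n_items < 10:
After iteration 1: temp = 2, n_items = 1
After iteration 2: temp = 4, n_items = 2
After iteration 3: temp = 8, n_items = 3
After iteration 4: temp = 16, n_items = 4
After iteration 5: temp = 32, n_items = 5
Loop ends.

Final answer: 32, 5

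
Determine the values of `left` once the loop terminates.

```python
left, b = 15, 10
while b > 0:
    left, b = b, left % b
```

Let's trace through this code step by step.

Initialize: left = 15
Initialize: b = 10
Entering loop: while b > 0:
After iteration 1: left = 10, b = 5
After iteration 2: left = 5, b = 0
Loop ends.

Final answer: 5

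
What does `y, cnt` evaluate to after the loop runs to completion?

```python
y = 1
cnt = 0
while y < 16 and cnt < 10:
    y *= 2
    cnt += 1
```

Let's trace through this code step by step.

Initialize: y = 1
Initialize: cnt = 0
Entering loop: while y < 16 and cnt < 10:
After iteration 1: y = 2, cnt = 1
After iteration 2: y = 4, cnt = 2
After iteration 3: y = 8, cnt = 3
After iteration 4: y = 16, cnt = 4
Loop ends.

Final answer: 16, 4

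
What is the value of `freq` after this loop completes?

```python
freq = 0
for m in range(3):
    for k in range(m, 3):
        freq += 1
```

Let's trace through this code step by step.

Initialize: freq = 0
Entering loop: for m in range(3):
After iteration 1: m = 0, freq = 3
After iteration 2: m = 1, freq = 5
After iteration 3: m = 2, freq = 6
Loop ends.

Final answer: 6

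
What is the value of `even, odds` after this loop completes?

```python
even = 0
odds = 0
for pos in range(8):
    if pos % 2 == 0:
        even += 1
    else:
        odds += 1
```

Let's trace through this code step by step.

Initialize: even = 0
Initialize: odds = 0
Entering loop: for pos in range(8):
After iteration 1: pos = 0, even = 1, odds = 0
After iteration 2: pos = 1, even = 1, odds = 1
After iteration 3: pos = 2, even = 2, odds = 1
After iteration 4: pos = 3, even = 2, odds = 2
After iteration 5: pos = 4, even = 3, odds = 2
After iteration 6: pos = 5, even = 3, odds = 3
After iteration 7: pos = 6, even = 4, odds = 3
After iteration 8: pos = 7, even = 4, odds = 4
Loop ends.

Final answer: 4, 4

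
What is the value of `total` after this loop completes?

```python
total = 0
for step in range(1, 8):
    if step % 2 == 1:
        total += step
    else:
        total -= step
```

Let's trace through this code step by step.

Initialize: total = 0
Entering loop: for step in range(1, 8):
After iteration 1: step = 1, total = 1
After iteration 2: step = 2, total = -1
After iteration 3: step = 3, total = 2
After iteration 4: step = 4, total = -2
After iteration 5: step = 5, total = 3
After iteration 6: step = 6, total = -3
After iteration 7: step = 7, total = 4
Loop ends.

Final answer: 4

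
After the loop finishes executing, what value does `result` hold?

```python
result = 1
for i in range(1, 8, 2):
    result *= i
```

Let's trace through this code step by step.

Initialize: result = 1
Entering loop: for i in range(1, 8, 2):
After iteration 1: i = 1, result = 1
After iteration 2: i = 3, result = 3
After iteration 3: i = 5, result = 15
After iteration 4: i = 7, result = 105
Loop ends.

Final answer: 105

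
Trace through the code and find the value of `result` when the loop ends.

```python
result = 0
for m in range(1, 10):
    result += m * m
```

Let's trace through this code step by step.

Initialize: result = 0
Entering loop: for m in range(1, 10):
After iteration 1: m = 1, result = 1
After iteration 2: m = 2, result = 5
After iteration 3: m = 3, result = 14
After iteration 4: m = 4, result = 30
After iteration 5: m = 5, result = 55
After iteration 6: m = 6, result = 91
After iteration 7: m = 7, result = 140
After iteration 8: m = 8, result = 204
After iteration 9: m = 9, result = 285
Loop ends.

Final answer: 285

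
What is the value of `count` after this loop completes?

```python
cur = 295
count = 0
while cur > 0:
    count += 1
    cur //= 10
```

Let's trace through this code step by step.

Initialize: cur = 295
Initialize: count = 0
Entering loop: while cur > 0:
After iteration 1: cur = 29, count = 1
After iteration 2: cur = 2, count = 2
After iteration 3: cur = 0, count = 3
Loop ends.

Final answer: 3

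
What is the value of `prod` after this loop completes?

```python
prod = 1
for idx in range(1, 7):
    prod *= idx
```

Let's trace through this code step by step.

Initialize: prod = 1
Entering loop: for idx in range(1, 7):
After iteration 1: idx = 1, prod = 1
After iteration 2: idx = 2, prod = 2
After iteration 3: idx = 3, prod = 6
After iteration 4: idx = 4, prod = 24
After iteration 5: idx = 5, prod = 120
After iteration 6: idx = 6, prod = 720
Loop ends.

Final answer: 720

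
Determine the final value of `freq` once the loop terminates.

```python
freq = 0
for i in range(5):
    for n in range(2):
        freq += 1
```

Let's trace through this code step by step.

Initialize: freq = 0
Entering loop: for i in range(5):
After iteration 1: i = 0, freq = 2
After iteration 2: i = 1, freq = 4
After iteration 3: i = 2, freq = 6
After iteration 4: i = 3, freq = 8
After iteration 5: i = 4, freq = 10
Loop ends.

Final answer: 10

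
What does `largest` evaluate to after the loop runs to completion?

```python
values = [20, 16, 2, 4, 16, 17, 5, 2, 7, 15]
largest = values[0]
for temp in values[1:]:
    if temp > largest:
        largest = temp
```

Let's trace through this code step by step.

Initialize: values = [20, 16, 2, 4, 16, 17, 5, 2, 7, 15]
Initialize: largest = 20
Entering loop: for temp in values[1:]:
After iteration 1: temp = 16, largest = 20
After iteration 2: temp = 2, largest = 20
After iteration 3: temp = 4, largest = 20
After iteration 4: temp = 16, largest = 20
After iteration 5: temp = 17, largest = 20
After iteration 6: temp = 5, largest = 20
After iteration 7: temp = 2, largest = 20
After iteration 8: temp = 7, largest = 20
After iteration 9: temp = 15, largest = 20
Loop ends.

Final answer: 20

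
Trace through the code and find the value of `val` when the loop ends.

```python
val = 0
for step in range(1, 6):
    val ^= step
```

Let's trace through this code step by step.

Initialize: val = 0
Entering loop: for step in range(1, 6):
After iteration 1: step = 1, val = 1
After iteration 2: step = 2, val = 3
After iteration 3: step = 3, val = 0
After iteration 4: step = 4, val = 4
After iteration 5: step = 5, val = 1
Loop ends.

Final answer: 1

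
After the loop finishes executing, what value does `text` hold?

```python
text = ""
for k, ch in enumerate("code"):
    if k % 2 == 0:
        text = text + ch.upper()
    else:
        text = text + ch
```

Let's trace through this code step by step.

Initialize: text = ''
Entering loop: for k, ch in enumerate("code"):
After iteration 1: k = 0, ch = 'c', text = 'C'
After iteration 2: k = 1, ch = 'o', text = 'Co'
After iteration 3: k = 2, ch = 'd', text = 'CoD'
After iteration 4: k = 3, ch = 'e', text = 'CoDe'
Loop ends.

Final answer: 'CoDe'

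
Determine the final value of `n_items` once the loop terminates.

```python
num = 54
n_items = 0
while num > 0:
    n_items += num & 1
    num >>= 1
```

Let's trace through this code step by step.

Initialize: num = 54
Initialize: n_items = 0
Entering loop: while num > 0:
After iteration 1: num = 27, n_items = 0
After iteration 2: num = 13, n_items = 1
After iteration 3: num = 6, n_items = 2
After iteration 4: num = 3, n_items = 2
After iteration 5: num = 1, n_items = 3
After iteration 6: num = 0, n_items = 4
Loop ends.

Final answer: 4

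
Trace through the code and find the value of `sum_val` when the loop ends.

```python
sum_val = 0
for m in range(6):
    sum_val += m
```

Let's trace through this code step by step.

Initialize: sum_val = 0
Entering loop: for m in range(6):
After iteration 1: m = 0, sum_val = 0
After iteration 2: m = 1, sum_val = 1
After iteration 3: m = 2, sum_val = 3
After iteration 4: m = 3, sum_val = 6
After iteration 5: m = 4, sum_val = 10
After iteration 6: m = 5, sum_val = 15
Loop ends.

Final answer: 15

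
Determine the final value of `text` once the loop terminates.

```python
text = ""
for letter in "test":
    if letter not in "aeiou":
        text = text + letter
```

Let's trace through this code step by step.

Initialize: text = ''
Entering loop: for letter in "test":
After iteration 1: letter = 't', text = 't'
After iteration 2: letter = 'e', text = 't'
After iteration 3: letter = 's', text = 'ts'
After iteration 4: letter = 't', text = 'tst'
Loop ends.

Final answer: 'tst'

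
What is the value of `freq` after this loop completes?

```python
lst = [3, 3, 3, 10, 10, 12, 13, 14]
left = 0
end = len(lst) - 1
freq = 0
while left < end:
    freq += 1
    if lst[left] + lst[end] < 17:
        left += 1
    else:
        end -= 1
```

Let's trace through this code step by step.

Initialize: lst = [3, 3, 3, 10, 10, 12, 13, 14]
Initialize: left = 0
Initialize: end = 7
Initialize: freq = 0
Entering loop: while left < end:
After iteration 1: left = 0, end = 6, freq = 1
After iteration 2: left = 1, end = 6, freq = 2
After iteration 3: left = 2, end = 6, freq = 3
After iteration 4: left = 3, end = 6, freq = 4
After iteration 5: left = 3, end = 5, freq = 5
After iteration 6: left = 3, end = 4, freq = 6
After iteration 7: left = 3, end = 3, freq = 7
Loop ends.

Final answer: 7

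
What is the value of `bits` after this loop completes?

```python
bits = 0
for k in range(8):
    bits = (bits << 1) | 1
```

Let's trace through this code step by step.

Initialize: bits = 0
Entering loop: for k in range(8):
After iteration 1: k = 0, bits = 1
After iteration 2: k = 1, bits = 3
After iteration 3: k = 2, bits = 7
After iteration 4: k = 3, bits = 15
After iteration 5: k = 4, bits = 31
After iteration 6: k = 5, bits = 63
After iteration 7: k = 6, bits = 127
After iteration 8: k = 7, bits = 255
Loop ends.

Final answer: 255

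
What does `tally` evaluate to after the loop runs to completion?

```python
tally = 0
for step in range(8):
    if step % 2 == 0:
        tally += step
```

Let's trace through this code step by step.

Initialize: tally = 0
Entering loop: for step in range(8):
After iteration 1: step = 0, tally = 0
After iteration 2: step = 1, tally = 0
After iteration 3: step = 2, tally = 2
After iteration 4: step = 3, tally = 2
After iteration 5: step = 4, tally = 6
After iteration 6: step = 5, tally = 6
After iteration 7: step = 6, tally = 12
After iteration 8: step = 7, tally = 12
Loop ends.

Final answer: 12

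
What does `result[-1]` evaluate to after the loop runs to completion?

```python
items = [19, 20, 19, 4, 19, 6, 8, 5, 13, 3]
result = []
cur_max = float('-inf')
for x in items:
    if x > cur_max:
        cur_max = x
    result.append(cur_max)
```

Let's trace through this code step by step.

Initialize: items = [19, 20, 19, 4, 19, 6, 8, 5, 13, 3]
Initialize: result = []
Initialize: cur_max = -inf
Entering loop: for x in items:
After iteration 1: x = 19, result = [19], cur_max = 19
After iteration 2: x = 20, result = [19, 20], cur_max = 20
After iteration 3: x = 19, result = [19, 20, 20], cur_max = 20
After iteration 4: x = 4, result = [19, 20, 20, 20], cur_max = 20
After iteration 5: x = 19, result = [19, 20, 20, 20, 20], cur_max = 20
After iteration 6: x = 6, result = [19, 20, 20, 20, 20, 20], cur_max = 20
After iteration 7: x = 8, result = [19, 20, 20, 20, 20, 20, 20], cur_max = 20
After iteration 8: x = 5, result = [19, 20, 20, 20, 20, 20, 20, 20], cur_max = 20
After iteration 9: x = 13, result = [19, 20, 20, 20, 20, 20, 20, 20, 20], cur_max = 20
After iteration 10: x = 3, result = [19, 20, 20, 20, 20, 20, 20, 20, 20, 20], cur_max = 20
Loop ends.
result[-1] = 20

Final answer: 20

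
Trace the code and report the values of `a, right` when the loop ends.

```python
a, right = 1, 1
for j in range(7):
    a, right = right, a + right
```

Let's trace through this code step by step.

Initialize: a = 1
Initialize: right = 1
Entering loop: for j in range(7):
After iteration 1: j = 0, a = 1, right = 2
After iteration 2: j = 1, a = 2, right = 3
After iteration 3: j = 2, a = 3, right = 5
After iteration 4: j = 3, a = 5, right = 8
After iteration 5: j = 4, a = 8, right = 13
After iteration 6: j = 5, a = 13, right = 21
After iteration 7: j = 6, a = 21, right = 34
Loop ends.

Final answer: 21, 34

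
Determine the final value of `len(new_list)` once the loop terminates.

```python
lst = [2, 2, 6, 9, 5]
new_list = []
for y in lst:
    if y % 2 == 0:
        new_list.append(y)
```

Let's trace through this code step by step.

Initialize: lst = [2, 2, 6, 9, 5]
Initialize: new_list = []
Entering loop: for y in lst:
After iteration 1: y = 2, new_list = [2]
After iteration 2: y = 2, new_list = [2, 2]
After iteration 3: y = 6, new_list = [2, 2, 6]
After iteration 4: y = 9, new_list = [2, 2, 6]
After iteration 5: y = 5, new_list = [2, 2, 6]
Loop ends.
len(new_list) = 3

Final answer: 3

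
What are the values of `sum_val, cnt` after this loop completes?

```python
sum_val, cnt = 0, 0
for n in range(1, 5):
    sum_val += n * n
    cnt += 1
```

Let's trace through this code step by step.

Initialize: sum_val = 0
Initialize: cnt = 0
Entering loop: for n in range(1, 5):
After iteration 1: n = 1, sum_val = 1, cnt = 1
After iteration 2: n = 2, sum_val = 5, cnt = 2
After iteration 3: n = 3, sum_val = 14, cnt = 3
After iteration 4: n = 4, sum_val = 30, cnt = 4
Loop ends.

Final answer: 30, 4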